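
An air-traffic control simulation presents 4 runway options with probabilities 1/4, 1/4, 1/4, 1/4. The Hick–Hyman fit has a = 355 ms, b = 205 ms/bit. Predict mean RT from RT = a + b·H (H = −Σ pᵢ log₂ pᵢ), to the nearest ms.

765 ms

Each term −pᵢ log₂ pᵢ: 0.25·2 + 0.25·2 + 0.25·2 + 0.25·2; summed, H = 2.000 bits.
Mean RT = a + bH = 355 + 205·2.000 = 765.00 ms.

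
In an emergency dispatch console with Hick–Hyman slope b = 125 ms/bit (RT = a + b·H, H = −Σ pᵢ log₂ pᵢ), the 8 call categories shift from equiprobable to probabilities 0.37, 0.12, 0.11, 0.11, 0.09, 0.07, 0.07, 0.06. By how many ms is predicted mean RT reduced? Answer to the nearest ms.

The RT saving is b·ΔH. Equiprobable H₀ = log₂(8) = 3.0000 bits; with the given probabilities H = 2.6917 bits.
b·(H₀ − H) = 125 × (3.0000 − 2.6917) = 38.54 ms.

39 ms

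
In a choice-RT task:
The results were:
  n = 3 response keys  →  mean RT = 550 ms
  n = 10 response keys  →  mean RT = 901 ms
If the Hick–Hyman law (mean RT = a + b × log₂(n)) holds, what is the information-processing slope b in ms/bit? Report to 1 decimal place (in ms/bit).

b = (RT₂ − RT₁)/(log₂ n₂ − log₂ n₁) = (901 − 550)/(3.3219 − 1.5850) = 202.077 ms/bit.

202.1 ms/bit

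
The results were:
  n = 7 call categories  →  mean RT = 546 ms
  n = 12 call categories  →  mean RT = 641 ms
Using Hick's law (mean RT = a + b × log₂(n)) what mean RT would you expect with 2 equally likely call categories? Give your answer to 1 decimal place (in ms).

325.2 ms

RT is linear in log₂ n, so two points fix the line:
  b = (641 − 546) / (log₂ 12 − log₂ 7) = 95 / (3.5850 − 2.8074) = 122.170 ms/bit
  a = 546 − 122.170 × 2.8074 = 203.027 ms
Then RT(2) = 203.027 + 122.170 × log₂ 2 = 203.027 + 122.170 × 1 ≈ 325.196 ms.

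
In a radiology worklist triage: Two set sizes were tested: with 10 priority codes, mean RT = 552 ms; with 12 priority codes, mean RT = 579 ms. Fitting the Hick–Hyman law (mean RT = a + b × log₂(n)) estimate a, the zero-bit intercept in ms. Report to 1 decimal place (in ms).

b = (RT₂ − RT₁)/(log₂ n₂ − log₂ n₁) = (579 − 552)/(3.5850 − 3.3219) = 102.648 ms/bit.
Intercept: a = 552 − 102.648·log₂(10) = 211.010 ms.

211.0 ms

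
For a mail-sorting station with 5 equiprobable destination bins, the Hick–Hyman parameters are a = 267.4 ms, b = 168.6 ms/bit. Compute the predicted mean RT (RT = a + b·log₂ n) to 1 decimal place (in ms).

658.9 ms

log₂(5) = 2.3219 bits, so RT = 267.4 + 168.6 × 2.3219 ≈ 658.877 ms.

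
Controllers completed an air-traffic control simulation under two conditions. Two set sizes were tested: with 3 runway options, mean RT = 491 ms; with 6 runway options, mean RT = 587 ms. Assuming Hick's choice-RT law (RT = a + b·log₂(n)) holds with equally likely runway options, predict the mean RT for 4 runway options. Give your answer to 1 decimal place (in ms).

530.8 ms

Fit slope and intercept:
  b = (587 − 491) / (log₂ 6 − log₂ 3) = 96 / (2.5850 − 1.5850) = 96.000 ms/bit
  a = 491 − 96.000 × 1.5850 = 338.844 ms
Then RT(4) = 338.844 + 96.000 × log₂ 4 = 338.844 + 96.000 × 2 ≈ 530.844 ms.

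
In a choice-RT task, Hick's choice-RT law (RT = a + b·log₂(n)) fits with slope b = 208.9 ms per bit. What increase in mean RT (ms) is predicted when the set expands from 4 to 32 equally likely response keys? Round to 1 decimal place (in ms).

Only the slope matters, since a is common to both: ΔRT = b·log₂(n₂/n₁).
log₂(32) − log₂(4) = log₂(32/4) = log₂(8) = 3.
ΔRT = 208.9 × 3.0000 = 626.700 ms.

626.7 ms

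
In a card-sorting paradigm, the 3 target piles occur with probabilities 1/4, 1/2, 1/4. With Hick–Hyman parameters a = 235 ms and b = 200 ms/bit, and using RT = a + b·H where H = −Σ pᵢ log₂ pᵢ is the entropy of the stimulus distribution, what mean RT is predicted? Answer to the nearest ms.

535 ms

H = −Σ pᵢ log₂ pᵢ = 0.25·2 + 0.5·1 + 0.25·2 = 1.500 bits.
RT = 235 + 200 × 1.500 = 535.00 ms.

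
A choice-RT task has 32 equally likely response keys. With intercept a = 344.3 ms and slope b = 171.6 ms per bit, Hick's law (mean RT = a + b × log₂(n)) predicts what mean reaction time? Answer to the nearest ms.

log₂(32) = 5 bits, so RT = 344.3 + 171.6 × 5 ≈ 1202.300 ms.

1202 ms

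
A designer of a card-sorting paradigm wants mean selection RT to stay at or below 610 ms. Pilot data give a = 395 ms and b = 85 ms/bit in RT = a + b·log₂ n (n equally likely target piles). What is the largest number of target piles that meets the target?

Set 395 + 85·log₂ n ≤ 610 → log₂ n ≤ (610 − 395)/85 = 2.5294.
So n ≤ 2^2.5294 = 5.773; the largest integer n is 5.

5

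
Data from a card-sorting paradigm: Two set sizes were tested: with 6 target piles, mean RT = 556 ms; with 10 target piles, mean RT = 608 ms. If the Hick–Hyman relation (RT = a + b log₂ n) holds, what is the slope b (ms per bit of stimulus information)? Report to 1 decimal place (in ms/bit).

70.6 ms/bit

The slope on a log₂ axis is (608 − 556) / (3.3219 − 2.5850) = 70.560 ms/bit.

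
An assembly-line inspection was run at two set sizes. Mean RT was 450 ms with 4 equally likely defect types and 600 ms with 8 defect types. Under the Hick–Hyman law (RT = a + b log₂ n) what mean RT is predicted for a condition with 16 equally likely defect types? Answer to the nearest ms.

750 ms

Fit slope and intercept:
  b = (600 − 450) / (log₂ 8 − log₂ 4) = 150 / (3 − 2) = 150 ms/bit
  a = 450 − 150 × 2 = 150 ms
Then RT(16) = 150 + 150 × log₂ 16 = 150 + 150 × 4 ≈ 750.000 ms.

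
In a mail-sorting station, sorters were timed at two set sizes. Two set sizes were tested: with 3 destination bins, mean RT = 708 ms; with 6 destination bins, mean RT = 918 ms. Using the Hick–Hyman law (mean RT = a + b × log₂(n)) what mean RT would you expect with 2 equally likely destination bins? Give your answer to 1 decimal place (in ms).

585.2 ms

Solve the two-equation system in a and b:
  b = (918 − 708) / (log₂ 6 − log₂ 3) = 210 / (2.5850 − 1.5850) = 210.000 ms/bit
  a = 708 − 210.000 × 1.5850 = 375.158 ms
Then RT(2) = 375.158 + 210.000 × log₂ 2 = 375.158 + 210.000 × 1 ≈ 585.158 ms.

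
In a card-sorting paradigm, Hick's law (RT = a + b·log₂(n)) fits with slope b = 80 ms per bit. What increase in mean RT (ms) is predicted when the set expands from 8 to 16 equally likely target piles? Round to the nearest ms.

Only the slope matters, since a is common to both: ΔRT = b·log₂(n₂/n₁).
log₂(16) − log₂(8) = log₂(16/8) = log₂(2) = 1.
ΔRT = 80 × 1.0000 = 80.000 ms.

80 ms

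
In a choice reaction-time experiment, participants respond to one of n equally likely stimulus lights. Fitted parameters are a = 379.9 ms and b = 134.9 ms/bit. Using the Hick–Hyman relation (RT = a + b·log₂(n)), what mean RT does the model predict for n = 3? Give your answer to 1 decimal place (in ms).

log₂(3) = 1.5850 bits, so RT = 379.9 + 134.9 × 1.5850 ≈ 593.711 ms.

593.7 ms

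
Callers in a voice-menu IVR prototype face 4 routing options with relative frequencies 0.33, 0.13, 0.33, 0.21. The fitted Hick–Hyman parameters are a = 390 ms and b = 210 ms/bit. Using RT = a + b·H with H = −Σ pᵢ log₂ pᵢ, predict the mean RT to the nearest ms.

H = 0.33·log₂(1/0.33) + 0.13·log₂(1/0.13) + 0.33·log₂(1/0.33) + 0.21·log₂(1/0.21) = 1.9111 bits.
RT = 390 + 210 × 1.9111 = 791.33 ms.

791 ms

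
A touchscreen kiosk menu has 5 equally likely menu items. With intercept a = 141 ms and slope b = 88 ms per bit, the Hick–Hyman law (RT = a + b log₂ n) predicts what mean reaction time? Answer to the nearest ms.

345 ms

log₂(5) = 2.3219 bits, so RT = 141 + 88 × 2.3219 ≈ 345.330 ms.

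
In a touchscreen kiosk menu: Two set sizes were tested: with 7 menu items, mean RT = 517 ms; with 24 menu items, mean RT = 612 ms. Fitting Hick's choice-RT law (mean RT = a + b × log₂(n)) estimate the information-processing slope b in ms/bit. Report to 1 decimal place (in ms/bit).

Slope: b = (612 − 517) / (log₂ 24 − log₂ 7) = 95/1.7776 = 53.443 ms/bit.

53.4 ms/bit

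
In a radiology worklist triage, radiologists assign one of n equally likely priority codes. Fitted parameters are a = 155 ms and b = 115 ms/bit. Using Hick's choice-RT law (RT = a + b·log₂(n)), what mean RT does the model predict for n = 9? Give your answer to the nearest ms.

log₂(9) = 3.1699 bits, so RT = 155 + 115 × 3.1699 ≈ 519.541 ms.

520 ms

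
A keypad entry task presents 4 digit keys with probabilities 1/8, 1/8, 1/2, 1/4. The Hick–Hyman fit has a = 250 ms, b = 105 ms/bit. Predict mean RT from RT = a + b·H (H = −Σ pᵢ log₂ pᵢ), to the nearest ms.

434 ms

Each term −pᵢ log₂ pᵢ: 0.125·3 + 0.125·3 + 0.5·1 + 0.25·2; summed, H = 1.750 bits.
Mean RT = a + bH = 250 + 105·1.750 = 433.75 ms.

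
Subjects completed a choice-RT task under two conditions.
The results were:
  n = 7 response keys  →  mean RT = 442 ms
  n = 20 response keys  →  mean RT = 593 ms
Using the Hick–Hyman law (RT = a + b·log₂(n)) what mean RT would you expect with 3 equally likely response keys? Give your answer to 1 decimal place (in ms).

RT is linear in log₂ n, so two points fix the line:
  b = (593 − 442) / (log₂ 20 − log₂ 7) = 151 / (4.3219 − 2.8074) = 99.698 ms/bit
  a = 442 − 99.698 × 2.8074 = 162.112 ms
Then RT(3) = 162.112 + 99.698 × log₂ 3 = 162.112 + 99.698 × 1.5850 ≈ 320.130 ms.

320.1 ms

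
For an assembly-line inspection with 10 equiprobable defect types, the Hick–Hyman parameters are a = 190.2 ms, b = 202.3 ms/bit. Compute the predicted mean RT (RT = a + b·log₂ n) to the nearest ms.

log₂(10) = 3.3219 bits, so RT = 190.2 + 202.3 × 3.3219 ≈ 862.226 ms.

862 ms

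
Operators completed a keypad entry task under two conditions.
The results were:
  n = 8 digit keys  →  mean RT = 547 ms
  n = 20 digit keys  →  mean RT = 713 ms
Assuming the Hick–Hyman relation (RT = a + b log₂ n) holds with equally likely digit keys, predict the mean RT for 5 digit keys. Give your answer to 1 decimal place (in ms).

Fit slope and intercept:
  b = (713 − 547) / (log₂ 20 − log₂ 8) = 166 / (4.3219 − 3) = 125.574 ms/bit
  a = 547 − 125.574 × 3 = 170.278 ms
Then RT(5) = 170.278 + 125.574 × log₂ 5 = 170.278 + 125.574 × 2.3219 ≈ 461.852 ms.

461.9 ms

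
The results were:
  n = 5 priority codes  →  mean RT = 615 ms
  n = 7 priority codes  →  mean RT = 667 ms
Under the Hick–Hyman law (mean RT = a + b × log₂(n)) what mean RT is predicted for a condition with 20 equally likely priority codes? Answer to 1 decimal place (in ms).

Solve the two-equation system in a and b:
  b = (667 − 615) / (log₂ 7 − log₂ 5) = 52 / (2.8074 − 2.3219) = 107.122 ms/bit
  a = 615 − 107.122 × 2.3219 = 366.270 ms
Then RT(20) = 366.270 + 107.122 × log₂ 20 = 366.270 + 107.122 × 4.3219 ≈ 829.244 ms.

829.2 ms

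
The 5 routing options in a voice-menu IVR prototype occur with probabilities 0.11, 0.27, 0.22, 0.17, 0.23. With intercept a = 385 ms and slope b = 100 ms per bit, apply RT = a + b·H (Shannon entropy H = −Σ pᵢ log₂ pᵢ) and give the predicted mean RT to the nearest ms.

Entropy contributions −pᵢ log₂ pᵢ: 0.3503, 0.5100, 0.4806, 0.4346, 0.4877; sum H = 2.2631 bits.
RT = a + bH = 385 + 100·2.2631 = 611.31 ms.

611 ms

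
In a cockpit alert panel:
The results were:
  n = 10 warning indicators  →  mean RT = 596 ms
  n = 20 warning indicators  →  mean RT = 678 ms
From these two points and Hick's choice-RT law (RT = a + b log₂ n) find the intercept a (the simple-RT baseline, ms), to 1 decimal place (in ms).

The slope on a log₂ axis is (678 − 596) / (4.3219 − 3.3219) = 82.000 ms/bit.
Intercept: a = 596 − 82.000·log₂(10) = 323.602 ms.

323.6 ms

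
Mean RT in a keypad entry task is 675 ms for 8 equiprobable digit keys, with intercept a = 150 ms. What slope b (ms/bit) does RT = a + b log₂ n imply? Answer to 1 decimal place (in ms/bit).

175.0 ms/bit

log₂(8) = 3 bits.
b = (RT − a)/log₂ n = (675 − 150) / 3 = 175.000 ms/bit.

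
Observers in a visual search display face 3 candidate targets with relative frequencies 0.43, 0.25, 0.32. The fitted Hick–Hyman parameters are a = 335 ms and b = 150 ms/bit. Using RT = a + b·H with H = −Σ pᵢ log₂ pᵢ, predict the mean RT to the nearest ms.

567 ms

Entropy contributions −pᵢ log₂ pᵢ: 0.5236, 0.5000, 0.5260; sum H = 1.5496 bits.
RT = a + bH = 335 + 150·1.5496 = 567.44 ms.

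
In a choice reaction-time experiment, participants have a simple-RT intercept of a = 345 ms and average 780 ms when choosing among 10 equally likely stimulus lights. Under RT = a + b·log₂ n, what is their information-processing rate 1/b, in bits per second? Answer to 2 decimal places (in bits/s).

Choice component = 780 − 345 = 435 ms over log₂(10) = 3.3219 bits.
b = 435 / 3.3219 = 130.948 ms/bit, so 1/b = 7.637 bits/s.

7.64 bits/s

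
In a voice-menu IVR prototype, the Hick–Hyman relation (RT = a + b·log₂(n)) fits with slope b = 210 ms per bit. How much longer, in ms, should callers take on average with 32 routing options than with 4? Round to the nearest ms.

630 ms

The intercept a cancels: ΔRT = b·(log₂ n₂ − log₂ n₁) = b·log₂(n₂/n₁).
log₂(32) − log₂(4) = log₂(32/4) = log₂(8) = 3.
ΔRT = 210 × 3.0000 = 630.000 ms.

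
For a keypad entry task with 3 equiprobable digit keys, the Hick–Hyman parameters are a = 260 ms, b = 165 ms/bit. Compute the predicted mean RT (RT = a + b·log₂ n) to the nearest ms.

log₂(3) = 1.5850 bits, so RT = 260 + 165 × 1.5850 ≈ 521.519 ms.

522 ms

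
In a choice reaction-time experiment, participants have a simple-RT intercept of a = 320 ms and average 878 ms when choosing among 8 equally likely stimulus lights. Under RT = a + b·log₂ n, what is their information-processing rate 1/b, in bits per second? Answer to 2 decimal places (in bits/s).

5.38 bits/s

b = (878 − 320)/log₂ 8 = 558/3 = 186.000 ms per bit = 0.18600 s/bit; the reciprocal is 5.376 bits/s.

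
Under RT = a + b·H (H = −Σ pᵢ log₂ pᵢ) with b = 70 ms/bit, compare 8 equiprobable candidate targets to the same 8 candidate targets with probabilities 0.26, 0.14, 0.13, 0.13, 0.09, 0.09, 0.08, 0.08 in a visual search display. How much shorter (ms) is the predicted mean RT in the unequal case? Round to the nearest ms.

9 ms

Equiprobable entropy H₀ = log₂ 8 = 3.0000 bits.
Skewed entropy H = −Σ pᵢ log₂ pᵢ = 2.8760 bits.
ΔRT = b·(H₀ − H) = 70 × 0.1240 = 8.68 ms.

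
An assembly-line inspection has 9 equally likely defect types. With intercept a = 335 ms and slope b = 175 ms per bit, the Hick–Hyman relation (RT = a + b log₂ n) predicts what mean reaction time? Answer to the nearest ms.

890 ms

log₂(9) = 3.1699 bits, so RT = 335 + 175 × 3.1699 ≈ 889.737 ms.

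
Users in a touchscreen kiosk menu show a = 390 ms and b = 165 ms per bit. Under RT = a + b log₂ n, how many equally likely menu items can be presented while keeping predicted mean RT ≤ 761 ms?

4

Information budget: (761 − 390)/165 = 2.2485 bits, so n ≤ 2^2.2485 = 4.752 → at most 4.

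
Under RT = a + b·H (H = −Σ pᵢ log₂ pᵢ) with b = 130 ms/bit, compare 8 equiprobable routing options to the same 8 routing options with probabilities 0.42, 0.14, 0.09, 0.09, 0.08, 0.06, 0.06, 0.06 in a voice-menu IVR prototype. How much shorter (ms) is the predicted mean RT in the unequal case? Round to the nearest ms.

Equiprobable entropy H₀ = log₂ 8 = 3.0000 bits.
Skewed entropy H = −Σ pᵢ log₂ pᵢ = 2.5702 bits.
ΔRT = b·(H₀ − H) = 130 × 0.4298 = 55.88 ms.

56 ms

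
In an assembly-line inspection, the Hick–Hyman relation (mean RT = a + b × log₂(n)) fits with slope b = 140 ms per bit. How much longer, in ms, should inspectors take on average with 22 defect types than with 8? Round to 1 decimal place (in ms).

204.3 ms

The intercept a cancels: ΔRT = b·(log₂ n₂ − log₂ n₁) = b·log₂(n₂/n₁).
log₂(22) − log₂(8) = 4.4594 − 3 = 1.4594.
ΔRT = 140 × 1.4594 = 204.320 ms.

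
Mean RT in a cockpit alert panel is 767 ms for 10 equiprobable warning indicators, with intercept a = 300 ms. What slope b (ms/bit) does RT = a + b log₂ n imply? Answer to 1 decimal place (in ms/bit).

140.6 ms/bit

10 alternatives carry log₂ 10 = 3.3219 bits; the choice cost is 767 − 300 = 467 ms, so b = 467/3.3219 = 140.581 ms/bit.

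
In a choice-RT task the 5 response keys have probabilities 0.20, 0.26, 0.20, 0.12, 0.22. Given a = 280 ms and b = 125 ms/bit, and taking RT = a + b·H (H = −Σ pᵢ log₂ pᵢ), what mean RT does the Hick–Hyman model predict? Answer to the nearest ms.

H = 0.20·log₂(1/0.20) + 0.26·log₂(1/0.26) + 0.20·log₂(1/0.20) + 0.12·log₂(1/0.12) + 0.22·log₂(1/0.22) = 2.2817 bits.
RT = 280 + 125 × 2.2817 = 565.21 ms.

565 ms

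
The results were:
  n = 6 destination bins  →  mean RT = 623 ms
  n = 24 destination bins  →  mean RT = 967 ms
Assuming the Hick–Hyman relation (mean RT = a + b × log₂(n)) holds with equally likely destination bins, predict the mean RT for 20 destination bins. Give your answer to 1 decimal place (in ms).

921.8 ms

Solve the two-equation system in a and b:
  b = (967 − 623) / (log₂ 24 − log₂ 6) = 344 / (4.5850 − 2.5850) = 172.000 ms/bit
  a = 623 − 172.000 × 2.5850 = 178.386 ms
Then RT(20) = 178.386 + 172.000 × log₂ 20 = 178.386 + 172.000 × 4.3219 ≈ 921.758 ms.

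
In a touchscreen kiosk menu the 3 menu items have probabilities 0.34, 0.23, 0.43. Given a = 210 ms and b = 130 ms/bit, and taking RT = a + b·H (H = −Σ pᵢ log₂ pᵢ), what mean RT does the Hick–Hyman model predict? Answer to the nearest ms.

410 ms

Entropy contributions −pᵢ log₂ pᵢ: 0.5292, 0.4877, 0.5236; sum H = 1.5404 bits.
RT = a + bH = 210 + 130·1.5404 = 410.25 ms.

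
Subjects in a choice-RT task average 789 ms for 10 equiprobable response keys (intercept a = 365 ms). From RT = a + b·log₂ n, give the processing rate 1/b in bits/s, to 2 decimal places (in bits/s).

Choice component = 789 − 365 = 424 ms over log₂(10) = 3.3219 bits.
b = 424 / 3.3219 = 127.637 ms/bit, so 1/b = 7.835 bits/s.

7.83 bits/s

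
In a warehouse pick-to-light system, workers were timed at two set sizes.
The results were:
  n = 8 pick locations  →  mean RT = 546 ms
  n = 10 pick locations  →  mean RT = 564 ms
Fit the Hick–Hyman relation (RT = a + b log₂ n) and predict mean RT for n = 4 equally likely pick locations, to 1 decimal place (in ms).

Fit slope and intercept:
  b = (564 − 546) / (log₂ 10 − log₂ 8) = 18 / (3.3219 − 3) = 55.913 ms/bit
  a = 546 − 55.913 × 3 = 378.261 ms
Then RT(4) = 378.261 + 55.913 × log₂ 4 = 378.261 + 55.913 × 2 ≈ 490.087 ms.

490.1 ms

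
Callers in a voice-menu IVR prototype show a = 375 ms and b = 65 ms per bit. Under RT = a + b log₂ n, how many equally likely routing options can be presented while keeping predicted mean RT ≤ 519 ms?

4

65·log₂ n ≤ 519 − 375 = 144, giving log₂ n ≤ 2.2154 and n ≤ 4.644. The largest whole number is 4.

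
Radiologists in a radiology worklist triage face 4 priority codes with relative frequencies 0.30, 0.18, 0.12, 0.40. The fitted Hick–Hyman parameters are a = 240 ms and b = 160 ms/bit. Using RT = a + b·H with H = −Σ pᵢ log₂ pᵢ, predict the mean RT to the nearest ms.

H = 0.30·log₂(1/0.30) + 0.18·log₂(1/0.18) + 0.12·log₂(1/0.12) + 0.40·log₂(1/0.40) = 1.8622 bits.
RT = 240 + 160 × 1.8622 = 537.96 ms.

538 ms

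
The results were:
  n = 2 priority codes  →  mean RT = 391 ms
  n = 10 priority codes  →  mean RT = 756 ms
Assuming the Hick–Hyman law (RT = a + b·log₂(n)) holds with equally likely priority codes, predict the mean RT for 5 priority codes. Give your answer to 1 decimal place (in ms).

Solve the two-equation system in a and b:
  b = (756 − 391) / (log₂ 10 − log₂ 2) = 365 / (3.3219 − 1) = 157.197 ms/bit
  a = 391 − 157.197 × 1 = 233.803 ms
Then RT(5) = 233.803 + 157.197 × log₂ 5 = 233.803 + 157.197 × 2.3219 ≈ 598.803 ms.

598.8 ms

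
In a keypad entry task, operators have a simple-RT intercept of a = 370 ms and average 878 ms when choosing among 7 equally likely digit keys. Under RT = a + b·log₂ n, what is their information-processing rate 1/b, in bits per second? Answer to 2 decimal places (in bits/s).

Choice component = 878 − 370 = 508 ms over log₂(7) = 2.8074 bits.
b = 508 / 2.8074 = 180.953 ms/bit, so 1/b = 5.526 bits/s.

5.53 bits/s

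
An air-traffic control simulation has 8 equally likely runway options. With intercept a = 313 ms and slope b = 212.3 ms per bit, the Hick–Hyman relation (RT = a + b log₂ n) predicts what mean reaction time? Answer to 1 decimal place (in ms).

949.9 ms

log₂(8) = 3 bits, so RT = 313 + 212.3 × 3 ≈ 949.900 ms.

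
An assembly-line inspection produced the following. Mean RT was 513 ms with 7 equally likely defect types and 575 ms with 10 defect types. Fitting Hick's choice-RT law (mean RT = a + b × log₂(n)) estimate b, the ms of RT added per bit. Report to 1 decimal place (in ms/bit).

Slope: b = (575 − 513) / (log₂ 10 − log₂ 7) = 62/0.5146 = 120.488 ms/bit.

120.5 ms/bit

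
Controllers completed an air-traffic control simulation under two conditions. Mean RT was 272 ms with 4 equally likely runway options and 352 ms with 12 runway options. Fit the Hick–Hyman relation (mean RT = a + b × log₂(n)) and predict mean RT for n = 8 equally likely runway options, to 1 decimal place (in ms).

322.5 ms

Solve the two-equation system in a and b:
  b = (352 − 272) / (log₂ 12 − log₂ 4) = 80 / (3.5850 − 2) = 50.474 ms/bit
  a = 272 − 50.474 × 2 = 171.051 ms
Then RT(8) = 171.051 + 50.474 × log₂ 8 = 171.051 + 50.474 × 3 ≈ 322.474 ms.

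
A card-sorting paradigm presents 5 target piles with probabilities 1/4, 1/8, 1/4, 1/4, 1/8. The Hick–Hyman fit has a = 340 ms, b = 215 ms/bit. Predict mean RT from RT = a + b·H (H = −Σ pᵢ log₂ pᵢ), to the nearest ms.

824 ms

Each term −pᵢ log₂ pᵢ: 0.25·2 + 0.125·3 + 0.25·2 + 0.25·2 + 0.125·3; summed, H = 2.250 bits.
Mean RT = a + bH = 340 + 215·2.250 = 823.75 ms.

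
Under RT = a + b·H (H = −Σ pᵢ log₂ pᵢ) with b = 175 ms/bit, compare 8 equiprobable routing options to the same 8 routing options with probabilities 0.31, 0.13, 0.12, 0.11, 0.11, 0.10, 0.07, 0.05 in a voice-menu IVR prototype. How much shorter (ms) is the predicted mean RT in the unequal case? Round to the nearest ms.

37 ms

Equiprobable entropy H₀ = log₂ 8 = 3.0000 bits.
Skewed entropy H = −Σ pᵢ log₂ pᵢ = 2.7909 bits.
ΔRT = b·(H₀ − H) = 175 × 0.2091 = 36.59 ms.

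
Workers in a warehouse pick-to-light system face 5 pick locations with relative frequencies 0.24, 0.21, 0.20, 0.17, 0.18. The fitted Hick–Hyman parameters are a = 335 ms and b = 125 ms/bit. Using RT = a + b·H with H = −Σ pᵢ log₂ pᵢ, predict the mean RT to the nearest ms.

H = 0.24·log₂(1/0.24) + 0.21·log₂(1/0.21) + 0.20·log₂(1/0.20) + 0.17·log₂(1/0.17) + 0.18·log₂(1/0.18) = 2.3112 bits.
RT = 335 + 125 × 2.3112 = 623.90 ms.

624 ms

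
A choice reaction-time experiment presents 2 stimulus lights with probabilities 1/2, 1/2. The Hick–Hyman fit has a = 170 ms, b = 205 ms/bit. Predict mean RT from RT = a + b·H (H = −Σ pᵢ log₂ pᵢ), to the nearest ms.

Each term −pᵢ log₂ pᵢ: 0.5·1 + 0.5·1; summed, H = 1.000 bits.
Mean RT = a + bH = 170 + 205·1.000 = 375.00 ms.

375 ms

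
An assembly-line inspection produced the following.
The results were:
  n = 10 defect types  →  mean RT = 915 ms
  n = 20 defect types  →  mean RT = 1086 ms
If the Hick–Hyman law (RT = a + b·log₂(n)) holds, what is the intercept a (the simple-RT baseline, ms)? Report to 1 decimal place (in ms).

Slope: b = (1086 − 915) / (log₂ 20 − log₂ 10) = 171/1.0000 = 171.000 ms/bit.
Intercept: a = 915 − 171.000·log₂(10) = 346.950 ms.

347.0 ms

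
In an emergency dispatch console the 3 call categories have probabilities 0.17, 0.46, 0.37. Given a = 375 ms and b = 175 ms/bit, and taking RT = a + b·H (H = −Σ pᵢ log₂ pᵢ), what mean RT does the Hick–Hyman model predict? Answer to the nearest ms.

634 ms

Entropy contributions −pᵢ log₂ pᵢ: 0.4346, 0.5153, 0.5307; sum H = 1.4807 bits.
RT = a + bH = 375 + 175·1.4807 = 634.11 ms.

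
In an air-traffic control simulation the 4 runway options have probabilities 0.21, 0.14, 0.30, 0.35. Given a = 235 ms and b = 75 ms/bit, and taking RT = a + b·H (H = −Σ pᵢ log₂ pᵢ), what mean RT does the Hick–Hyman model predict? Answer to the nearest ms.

379 ms

H = 0.21·log₂(1/0.21) + 0.14·log₂(1/0.14) + 0.30·log₂(1/0.30) + 0.35·log₂(1/0.35) = 1.9211 bits.
RT = 235 + 75 × 1.9211 = 379.08 ms.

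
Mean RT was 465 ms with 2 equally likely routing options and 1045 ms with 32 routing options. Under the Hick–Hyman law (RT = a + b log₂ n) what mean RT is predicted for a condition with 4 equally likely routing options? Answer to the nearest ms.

610 ms

Fit slope and intercept:
  b = (1045 − 465) / (log₂ 32 − log₂ 2) = 580 / (5 − 1) = 145 ms/bit
  a = 465 − 145 × 1 = 320 ms
Then RT(4) = 320 + 145 × log₂ 4 = 320 + 145 × 2 ≈ 610.000 ms.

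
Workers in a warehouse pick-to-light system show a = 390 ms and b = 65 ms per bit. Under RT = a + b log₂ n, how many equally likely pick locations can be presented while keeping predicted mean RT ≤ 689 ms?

24

Set 390 + 65·log₂ n ≤ 689 → log₂ n ≤ (689 − 390)/65 = 4.6000.
So n ≤ 2^4.6000 = 24.251; the largest integer n is 24.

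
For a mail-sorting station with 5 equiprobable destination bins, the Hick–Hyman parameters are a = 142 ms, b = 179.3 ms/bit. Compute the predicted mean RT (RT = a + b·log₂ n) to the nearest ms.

558 ms

log₂(5) = 2.3219 bits, so RT = 142 + 179.3 × 2.3219 ≈ 558.322 ms.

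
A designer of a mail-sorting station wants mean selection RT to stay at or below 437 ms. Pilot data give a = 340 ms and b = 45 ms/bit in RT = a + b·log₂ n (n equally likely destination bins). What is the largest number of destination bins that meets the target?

4

45·log₂ n ≤ 437 − 340 = 97, giving log₂ n ≤ 2.1556 and n ≤ 4.455. The largest whole number is 4.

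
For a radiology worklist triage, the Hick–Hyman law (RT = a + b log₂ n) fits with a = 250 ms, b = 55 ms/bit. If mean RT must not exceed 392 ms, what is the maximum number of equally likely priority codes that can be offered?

Set 250 + 55·log₂ n ≤ 392 → log₂ n ≤ (392 − 250)/55 = 2.5818.
So n ≤ 2^2.5818 = 5.987; the largest integer n is 5.

5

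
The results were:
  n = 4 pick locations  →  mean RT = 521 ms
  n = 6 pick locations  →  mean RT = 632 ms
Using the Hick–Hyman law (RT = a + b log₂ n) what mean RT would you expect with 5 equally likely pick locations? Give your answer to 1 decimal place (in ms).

With log₂ n on the abscissa the relation is linear; from the two conditions:
  b = (632 − 521) / (log₂ 6 − log₂ 4) = 111 / (2.5850 − 2) = 189.756 ms/bit
  a = 521 − 189.756 × 2 = 141.488 ms
Then RT(5) = 141.488 + 189.756 × log₂ 5 = 141.488 + 189.756 × 2.3219 ≈ 582.088 ms.

582.1 ms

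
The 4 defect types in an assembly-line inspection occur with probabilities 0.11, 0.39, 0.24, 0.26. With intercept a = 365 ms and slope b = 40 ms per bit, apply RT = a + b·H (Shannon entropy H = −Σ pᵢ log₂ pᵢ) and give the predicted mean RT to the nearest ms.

Entropy contributions −pᵢ log₂ pᵢ: 0.3503, 0.5298, 0.4941, 0.5053; sum H = 1.8795 bits.
RT = a + bH = 365 + 40·1.8795 = 440.18 ms.

440 ms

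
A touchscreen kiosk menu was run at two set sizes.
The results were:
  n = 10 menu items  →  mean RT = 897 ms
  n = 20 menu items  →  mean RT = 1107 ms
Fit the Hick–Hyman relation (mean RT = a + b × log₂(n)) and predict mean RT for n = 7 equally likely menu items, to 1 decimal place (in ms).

788.9 ms

With log₂ n on the abscissa the relation is linear; from the two conditions:
  b = (1107 − 897) / (log₂ 20 − log₂ 10) = 210 / (4.3219 − 3.3219) = 210.000 ms/bit
  a = 897 − 210.000 × 3.3219 = 199.395 ms
Then RT(7) = 199.395 + 210.000 × log₂ 7 = 199.395 + 210.000 × 2.8074 ≈ 788.940 ms.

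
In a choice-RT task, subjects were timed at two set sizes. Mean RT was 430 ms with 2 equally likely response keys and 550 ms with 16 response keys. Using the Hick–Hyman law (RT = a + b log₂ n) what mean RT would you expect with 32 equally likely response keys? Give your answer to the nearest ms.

590 ms

RT is linear in log₂ n, so two points fix the line:
  b = (550 − 430) / (log₂ 16 − log₂ 2) = 120 / (4 − 1) = 40 ms/bit
  a = 430 − 40 × 1 = 390 ms
Then RT(32) = 390 + 40 × log₂ 32 = 390 + 40 × 5 ≈ 590.000 ms.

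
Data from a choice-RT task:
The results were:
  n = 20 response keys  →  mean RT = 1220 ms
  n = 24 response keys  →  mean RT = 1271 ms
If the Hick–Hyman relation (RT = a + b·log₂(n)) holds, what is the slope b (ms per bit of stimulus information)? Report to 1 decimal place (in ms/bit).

b = (RT₂ − RT₁)/(log₂ n₂ − log₂ n₁) = (1271 − 1220)/(4.5850 − 4.3219) = 193.891 ms/bit.

193.9 ms/bit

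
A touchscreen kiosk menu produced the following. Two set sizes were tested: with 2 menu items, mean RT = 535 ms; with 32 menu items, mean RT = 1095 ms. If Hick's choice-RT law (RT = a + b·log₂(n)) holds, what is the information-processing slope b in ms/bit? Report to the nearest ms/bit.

140 ms/bit

The slope on a log₂ axis is (1095 − 535) / (5 − 1) = 140 ms/bit.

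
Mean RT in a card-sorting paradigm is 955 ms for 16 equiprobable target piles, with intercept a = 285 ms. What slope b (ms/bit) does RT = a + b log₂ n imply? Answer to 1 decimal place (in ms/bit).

16 alternatives carry log₂ 16 = 4 bits; the choice cost is 955 − 285 = 670 ms, so b = 670/4 = 167.500 ms/bit.

167.5 ms/bit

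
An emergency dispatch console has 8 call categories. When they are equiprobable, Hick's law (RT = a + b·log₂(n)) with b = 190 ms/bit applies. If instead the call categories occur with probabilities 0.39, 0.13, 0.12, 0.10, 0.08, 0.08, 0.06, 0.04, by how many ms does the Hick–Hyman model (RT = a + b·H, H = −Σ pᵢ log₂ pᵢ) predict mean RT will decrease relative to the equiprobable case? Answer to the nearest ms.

71 ms

The RT saving is b·ΔH. Equiprobable H₀ = log₂(8) = 3.0000 bits; with the given probabilities H = 2.6240 bits.
b·(H₀ − H) = 190 × (3.0000 − 2.6240) = 71.44 ms.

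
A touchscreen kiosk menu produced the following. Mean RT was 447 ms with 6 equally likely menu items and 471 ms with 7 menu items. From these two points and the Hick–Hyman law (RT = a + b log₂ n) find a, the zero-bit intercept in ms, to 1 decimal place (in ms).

168.0 ms

Slope: b = (471 − 447) / (log₂ 7 − log₂ 6) = 24/0.2224 = 107.917 ms/bit.
Intercept: a = 447 − 107.917·log₂(6) = 168.038 ms.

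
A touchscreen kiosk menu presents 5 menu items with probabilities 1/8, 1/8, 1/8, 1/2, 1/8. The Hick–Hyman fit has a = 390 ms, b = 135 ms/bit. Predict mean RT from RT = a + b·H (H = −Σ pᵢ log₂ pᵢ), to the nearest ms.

660 ms

H = −Σ pᵢ log₂ pᵢ = 0.125·3 + 0.125·3 + 0.125·3 + 0.5·1 + 0.125·3 = 2.000 bits.
RT = 390 + 135 × 2.000 = 660.00 ms.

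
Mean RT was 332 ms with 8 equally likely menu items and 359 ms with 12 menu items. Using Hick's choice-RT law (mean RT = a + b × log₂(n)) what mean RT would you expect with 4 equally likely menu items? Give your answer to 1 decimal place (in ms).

RT is linear in log₂ n, so two points fix the line:
  b = (359 − 332) / (log₂ 12 − log₂ 8) = 27 / (3.5850 − 3) = 46.157 ms/bit
  a = 332 − 46.157 × 3 = 193.530 ms
Then RT(4) = 193.530 + 46.157 × log₂ 4 = 193.530 + 46.157 × 2 ≈ 285.843 ms.

285.8 ms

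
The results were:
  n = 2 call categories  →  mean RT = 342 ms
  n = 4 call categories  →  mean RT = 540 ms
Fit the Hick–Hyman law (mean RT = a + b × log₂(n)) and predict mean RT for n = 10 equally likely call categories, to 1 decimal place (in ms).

RT is linear in log₂ n, so two points fix the line:
  b = (540 − 342) / (log₂ 4 − log₂ 2) = 198 / (2 − 1) = 198.000 ms/bit
  a = 342 − 198.000 × 1 = 144.000 ms
Then RT(10) = 144.000 + 198.000 × log₂ 10 = 144.000 + 198.000 × 3.3219 ≈ 801.742 ms.

801.7 ms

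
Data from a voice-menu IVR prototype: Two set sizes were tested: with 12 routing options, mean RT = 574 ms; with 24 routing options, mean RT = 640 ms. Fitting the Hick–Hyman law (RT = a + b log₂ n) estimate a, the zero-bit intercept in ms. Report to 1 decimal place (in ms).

337.4 ms

The slope on a log₂ axis is (640 − 574) / (4.5850 − 3.5850) = 66.000 ms/bit.
Intercept: a = 574 − 66.000·log₂(12) = 337.392 ms.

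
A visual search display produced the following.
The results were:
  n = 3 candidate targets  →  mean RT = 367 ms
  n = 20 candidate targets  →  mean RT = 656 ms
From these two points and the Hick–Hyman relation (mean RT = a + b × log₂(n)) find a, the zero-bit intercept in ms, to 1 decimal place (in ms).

Slope: b = (656 − 367) / (log₂ 20 − log₂ 3) = 289/2.7370 = 105.591 ms/bit.
Intercept: a = 367 − 105.591·log₂(3) = 199.642 ms.

199.6 ms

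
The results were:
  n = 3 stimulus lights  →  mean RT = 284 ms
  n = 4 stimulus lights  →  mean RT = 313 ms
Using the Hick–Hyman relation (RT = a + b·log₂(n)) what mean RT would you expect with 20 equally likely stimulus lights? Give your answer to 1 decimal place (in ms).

RT is linear in log₂ n, so two points fix the line:
  b = (313 − 284) / (log₂ 4 − log₂ 3) = 29 / (2 − 1.5850) = 69.873 ms/bit
  a = 284 − 69.873 × 1.5850 = 173.254 ms
Then RT(20) = 173.254 + 69.873 × log₂ 20 = 173.254 + 69.873 × 4.3219 ≈ 475.241 ms.

475.2 ms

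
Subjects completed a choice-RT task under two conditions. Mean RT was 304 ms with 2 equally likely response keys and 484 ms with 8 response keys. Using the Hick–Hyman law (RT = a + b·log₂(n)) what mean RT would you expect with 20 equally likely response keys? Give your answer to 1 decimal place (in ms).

603.0 ms

With log₂ n on the abscissa the relation is linear; from the two conditions:
  b = (484 − 304) / (log₂ 8 − log₂ 2) = 180 / (3 − 1) = 90.000 ms/bit
  a = 304 − 90.000 × 1 = 214.000 ms
Then RT(20) = 214.000 + 90.000 × log₂ 20 = 214.000 + 90.000 × 4.3219 ≈ 602.974 ms.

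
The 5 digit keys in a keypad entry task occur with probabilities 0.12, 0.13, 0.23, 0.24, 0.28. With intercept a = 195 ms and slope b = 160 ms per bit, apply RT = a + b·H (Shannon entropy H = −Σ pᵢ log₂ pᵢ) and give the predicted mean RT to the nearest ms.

554 ms

H = 0.12·log₂(1/0.12) + 0.13·log₂(1/0.13) + 0.23·log₂(1/0.23) + 0.24·log₂(1/0.24) + 0.28·log₂(1/0.28) = 2.2457 bits.
RT = 195 + 160 × 2.2457 = 554.32 ms.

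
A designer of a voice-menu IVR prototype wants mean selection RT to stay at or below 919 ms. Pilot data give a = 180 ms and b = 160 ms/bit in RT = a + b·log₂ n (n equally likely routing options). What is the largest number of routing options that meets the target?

24

Information budget: (919 − 180)/160 = 4.6188 bits, so n ≤ 2^4.6188 = 24.569 → at most 24.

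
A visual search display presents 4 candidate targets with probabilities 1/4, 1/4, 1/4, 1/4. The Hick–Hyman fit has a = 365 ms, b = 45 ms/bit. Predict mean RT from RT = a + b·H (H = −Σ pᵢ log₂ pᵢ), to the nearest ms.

455 ms

H = −Σ pᵢ log₂ pᵢ = 0.25·2 + 0.25·2 + 0.25·2 + 0.25·2 = 2.000 bits.
RT = 365 + 45 × 2.000 = 455.00 ms.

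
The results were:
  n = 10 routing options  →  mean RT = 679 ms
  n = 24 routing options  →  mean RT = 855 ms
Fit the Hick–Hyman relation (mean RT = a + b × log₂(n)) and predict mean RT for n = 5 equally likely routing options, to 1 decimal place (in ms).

Solve the two-equation system in a and b:
  b = (855 − 679) / (log₂ 24 − log₂ 10) = 176 / (4.5850 − 3.3219) = 139.347 ms/bit
  a = 679 − 139.347 × 3.3219 = 216.099 ms
Then RT(5) = 216.099 + 139.347 × log₂ 5 = 216.099 + 139.347 × 2.3219 ≈ 539.653 ms.

539.7 ms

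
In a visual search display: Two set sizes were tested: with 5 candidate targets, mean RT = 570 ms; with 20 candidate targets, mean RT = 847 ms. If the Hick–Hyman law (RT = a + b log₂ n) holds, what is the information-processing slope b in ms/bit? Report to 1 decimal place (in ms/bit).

The slope on a log₂ axis is (847 − 570) / (4.3219 − 2.3219) = 138.500 ms/bit.

138.5 ms/bit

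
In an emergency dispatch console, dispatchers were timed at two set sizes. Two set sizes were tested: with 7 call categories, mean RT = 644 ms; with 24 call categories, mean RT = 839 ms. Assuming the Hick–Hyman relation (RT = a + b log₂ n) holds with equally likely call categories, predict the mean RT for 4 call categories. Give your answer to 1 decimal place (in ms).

RT is linear in log₂ n, so two points fix the line:
  b = (839 − 644) / (log₂ 24 − log₂ 7) = 195 / (4.5850 − 2.8074) = 109.698 ms/bit
  a = 644 − 109.698 × 2.8074 = 336.039 ms
Then RT(4) = 336.039 + 109.698 × log₂ 4 = 336.039 + 109.698 × 2 ≈ 555.435 ms.

555.4 ms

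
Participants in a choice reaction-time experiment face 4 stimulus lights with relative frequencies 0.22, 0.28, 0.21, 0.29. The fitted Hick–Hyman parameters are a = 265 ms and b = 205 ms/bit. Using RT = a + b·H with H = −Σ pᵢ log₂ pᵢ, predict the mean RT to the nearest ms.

Entropy contributions −pᵢ log₂ pᵢ: 0.4806, 0.5142, 0.4728, 0.5179; sum H = 1.9855 bits.
RT = a + bH = 265 + 205·1.9855 = 672.03 ms.

672 ms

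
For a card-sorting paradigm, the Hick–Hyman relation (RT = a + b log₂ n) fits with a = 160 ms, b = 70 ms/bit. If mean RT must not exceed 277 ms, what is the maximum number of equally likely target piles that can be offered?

3

Information budget: (277 − 160)/70 = 1.6714 bits, so n ≤ 2^1.6714 = 3.185 → at most 3.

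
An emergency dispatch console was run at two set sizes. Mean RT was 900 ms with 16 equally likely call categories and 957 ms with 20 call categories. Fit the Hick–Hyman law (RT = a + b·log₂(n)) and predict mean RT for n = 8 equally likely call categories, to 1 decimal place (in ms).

722.9 ms

Fit slope and intercept:
  b = (957 − 900) / (log₂ 20 − log₂ 16) = 57 / (4.3219 − 4) = 177.058 ms/bit
  a = 900 − 177.058 × 4 = 191.767 ms
Then RT(8) = 191.767 + 177.058 × log₂ 8 = 191.767 + 177.058 × 3 ≈ 722.942 ms.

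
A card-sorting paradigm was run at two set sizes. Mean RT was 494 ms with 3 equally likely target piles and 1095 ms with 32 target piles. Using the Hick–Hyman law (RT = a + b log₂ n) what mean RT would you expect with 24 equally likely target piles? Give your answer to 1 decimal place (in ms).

Solve the two-equation system in a and b:
  b = (1095 − 494) / (log₂ 32 − log₂ 3) = 601 / (5 − 1.5850) = 175.986 ms/bit
  a = 494 − 175.986 × 1.5850 = 215.068 ms
Then RT(24) = 215.068 + 175.986 × log₂ 24 = 215.068 + 175.986 × 4.5850 ≈ 1021.959 ms.

1022.0 ms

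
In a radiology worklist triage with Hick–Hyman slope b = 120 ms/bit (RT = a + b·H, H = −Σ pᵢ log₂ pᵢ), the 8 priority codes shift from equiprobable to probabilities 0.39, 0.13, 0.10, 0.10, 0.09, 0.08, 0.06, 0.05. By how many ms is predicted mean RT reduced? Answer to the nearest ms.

43 ms

The RT saving is b·ΔH. Equiprobable H₀ = log₂(8) = 3.0000 bits; with the given probabilities H = 2.6406 bits.
b·(H₀ − H) = 120 × (3.0000 − 2.6406) = 43.13 ms.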